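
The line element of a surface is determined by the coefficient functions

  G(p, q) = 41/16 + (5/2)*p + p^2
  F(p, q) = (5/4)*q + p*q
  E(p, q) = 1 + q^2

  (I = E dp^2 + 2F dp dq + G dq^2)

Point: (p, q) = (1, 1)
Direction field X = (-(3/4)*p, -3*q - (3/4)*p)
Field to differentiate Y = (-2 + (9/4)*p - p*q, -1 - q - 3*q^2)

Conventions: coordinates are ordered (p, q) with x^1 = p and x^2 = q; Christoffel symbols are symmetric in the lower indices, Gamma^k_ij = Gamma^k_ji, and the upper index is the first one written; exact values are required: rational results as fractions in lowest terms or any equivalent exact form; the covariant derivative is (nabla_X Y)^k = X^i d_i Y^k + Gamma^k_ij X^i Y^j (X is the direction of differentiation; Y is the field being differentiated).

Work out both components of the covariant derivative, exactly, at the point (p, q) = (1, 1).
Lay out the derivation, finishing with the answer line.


E = 2, F = 9/4, G = 97/16 at the point
E_p = 0, E_q = 2, F_p = 1, F_q = 9/4, G_p = 9/2, G_q = 0
EG - F^2 = 113/16;  g^inv = (16/113) * [[97/16, -9/4], [-9/4, 2]]
first-kind symbols [ij,l] = (1/2)(d_i g_jl + d_j g_il - d_l g_ij): [pp,p] = E_p/2 = 0, [pp,q] = F_p - E_q/2 = 0, [pq,p] = E_q/2 = 1, [pq,q] = G_p/2 = 9/4, [qq,p] = F_q - G_p/2 = 0, [qq,q] = G_q/2 = 0
Gamma^p_ij = (G*[ij,p] - F*[ij,q])/(EG - F^2), Gamma^q_ij = (E*[ij,q] - F*[ij,p])/(EG - F^2)
Gamma_ppp = 0, Gamma_ppq = 16/113, Gamma_pqq = 0, Gamma_qpp = 0, Gamma_qpq = 36/113, Gamma_qqq = 0
X = (-3/4, -15/4), Y = (-3/4, -5) at the point

Answer: (nabla_X Y)^p = 6765/1808, (nabla_X Y)^q = 6405/226


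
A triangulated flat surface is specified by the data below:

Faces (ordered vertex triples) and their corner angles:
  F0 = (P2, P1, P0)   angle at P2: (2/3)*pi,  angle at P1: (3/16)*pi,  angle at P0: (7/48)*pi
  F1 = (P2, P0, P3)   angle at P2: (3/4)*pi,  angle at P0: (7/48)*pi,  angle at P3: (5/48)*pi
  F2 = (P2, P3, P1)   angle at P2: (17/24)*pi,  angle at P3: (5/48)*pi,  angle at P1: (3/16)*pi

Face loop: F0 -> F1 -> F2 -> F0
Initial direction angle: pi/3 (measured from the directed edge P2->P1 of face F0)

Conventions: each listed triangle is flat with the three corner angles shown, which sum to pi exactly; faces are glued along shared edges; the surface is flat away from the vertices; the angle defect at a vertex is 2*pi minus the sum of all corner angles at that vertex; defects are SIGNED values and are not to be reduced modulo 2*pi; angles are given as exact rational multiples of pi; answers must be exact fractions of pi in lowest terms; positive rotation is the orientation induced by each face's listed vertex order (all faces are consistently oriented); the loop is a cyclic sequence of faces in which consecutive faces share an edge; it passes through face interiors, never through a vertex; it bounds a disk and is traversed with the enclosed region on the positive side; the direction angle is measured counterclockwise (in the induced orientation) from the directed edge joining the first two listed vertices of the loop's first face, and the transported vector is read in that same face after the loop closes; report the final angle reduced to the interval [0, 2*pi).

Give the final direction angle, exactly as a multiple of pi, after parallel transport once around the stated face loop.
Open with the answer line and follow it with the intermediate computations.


Answer: final direction angle = (5/24)*pi

enclosed vertex P2: corner angles sum to (17/8)*pi, defect = 2*pi - (17/8)*pi = -pi/8
final direction = starting direction + enclosed defect total, reduced mod 2*pi (induced orientation)
final angle = pi/3 - pi/8 = (5/24)*pi (mod 2*pi)


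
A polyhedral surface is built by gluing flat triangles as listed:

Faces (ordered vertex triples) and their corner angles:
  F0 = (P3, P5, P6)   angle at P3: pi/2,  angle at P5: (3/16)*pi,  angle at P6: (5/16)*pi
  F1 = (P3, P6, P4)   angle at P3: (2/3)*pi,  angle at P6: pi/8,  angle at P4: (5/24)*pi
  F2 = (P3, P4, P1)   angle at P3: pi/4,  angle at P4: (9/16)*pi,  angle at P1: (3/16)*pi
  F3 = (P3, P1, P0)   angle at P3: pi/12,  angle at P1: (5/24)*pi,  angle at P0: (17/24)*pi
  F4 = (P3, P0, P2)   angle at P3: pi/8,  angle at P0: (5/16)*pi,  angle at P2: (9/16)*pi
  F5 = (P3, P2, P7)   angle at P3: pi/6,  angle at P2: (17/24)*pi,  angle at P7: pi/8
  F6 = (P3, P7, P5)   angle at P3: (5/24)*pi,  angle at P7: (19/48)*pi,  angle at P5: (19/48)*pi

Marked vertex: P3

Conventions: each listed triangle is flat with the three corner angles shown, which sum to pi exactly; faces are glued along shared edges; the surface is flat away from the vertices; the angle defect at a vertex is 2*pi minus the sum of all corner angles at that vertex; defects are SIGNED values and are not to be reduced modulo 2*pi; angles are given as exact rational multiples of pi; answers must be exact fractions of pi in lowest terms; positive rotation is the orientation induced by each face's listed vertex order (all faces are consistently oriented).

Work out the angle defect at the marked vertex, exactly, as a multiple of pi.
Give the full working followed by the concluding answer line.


Sum of corner angles at P3: 2*pi
defect = 2*pi - 2*pi

Answer: defect(P3) = 0


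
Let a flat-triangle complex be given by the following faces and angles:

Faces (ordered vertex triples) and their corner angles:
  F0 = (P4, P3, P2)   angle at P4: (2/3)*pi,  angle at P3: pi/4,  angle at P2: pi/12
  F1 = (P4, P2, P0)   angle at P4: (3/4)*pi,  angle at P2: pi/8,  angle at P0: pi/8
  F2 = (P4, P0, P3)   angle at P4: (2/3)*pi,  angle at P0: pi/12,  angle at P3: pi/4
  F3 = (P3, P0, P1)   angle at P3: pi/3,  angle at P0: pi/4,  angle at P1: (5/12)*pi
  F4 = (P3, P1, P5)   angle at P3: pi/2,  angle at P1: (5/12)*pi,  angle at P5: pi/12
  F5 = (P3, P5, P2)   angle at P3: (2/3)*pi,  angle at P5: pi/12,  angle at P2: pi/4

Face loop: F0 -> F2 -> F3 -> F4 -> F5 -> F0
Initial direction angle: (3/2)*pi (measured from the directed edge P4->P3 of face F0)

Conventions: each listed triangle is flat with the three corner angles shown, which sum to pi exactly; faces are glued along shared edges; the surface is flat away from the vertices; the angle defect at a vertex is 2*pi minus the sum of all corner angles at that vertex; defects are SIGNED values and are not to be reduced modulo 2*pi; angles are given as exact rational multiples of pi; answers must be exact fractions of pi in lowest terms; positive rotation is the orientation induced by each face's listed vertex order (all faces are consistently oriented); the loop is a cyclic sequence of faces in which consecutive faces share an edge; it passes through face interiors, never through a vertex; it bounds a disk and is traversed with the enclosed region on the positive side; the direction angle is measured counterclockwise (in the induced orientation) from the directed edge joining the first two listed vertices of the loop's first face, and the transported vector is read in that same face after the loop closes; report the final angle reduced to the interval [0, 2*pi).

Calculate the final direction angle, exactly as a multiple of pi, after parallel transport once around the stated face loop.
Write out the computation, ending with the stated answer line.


enclosed vertex P3: corner angles sum to 2*pi, defect = 2*pi - 2*pi = 0
the rotation equals the total enclosed defect, so the final angle is initial + defects (mod 2*pi)
final angle = (3/2)*pi + 0 = (3/2)*pi (mod 2*pi)

Answer: final direction angle = (3/2)*pi


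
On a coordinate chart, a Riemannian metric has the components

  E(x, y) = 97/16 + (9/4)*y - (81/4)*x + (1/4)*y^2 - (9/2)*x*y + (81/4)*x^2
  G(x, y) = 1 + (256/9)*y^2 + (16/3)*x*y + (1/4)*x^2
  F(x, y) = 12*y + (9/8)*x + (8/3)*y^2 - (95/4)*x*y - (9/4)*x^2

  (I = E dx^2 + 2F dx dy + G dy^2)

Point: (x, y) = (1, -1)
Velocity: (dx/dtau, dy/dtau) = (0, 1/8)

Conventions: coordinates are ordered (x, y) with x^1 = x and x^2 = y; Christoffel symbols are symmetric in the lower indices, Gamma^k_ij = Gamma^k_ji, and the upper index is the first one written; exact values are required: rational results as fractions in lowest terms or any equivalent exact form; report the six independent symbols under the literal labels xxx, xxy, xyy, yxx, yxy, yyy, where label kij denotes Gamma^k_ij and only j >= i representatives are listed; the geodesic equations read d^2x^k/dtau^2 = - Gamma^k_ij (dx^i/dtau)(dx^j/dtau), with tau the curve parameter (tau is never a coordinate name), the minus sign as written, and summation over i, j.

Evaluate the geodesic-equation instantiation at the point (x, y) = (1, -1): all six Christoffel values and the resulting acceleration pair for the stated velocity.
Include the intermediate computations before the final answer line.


E = 137/16, F = 319/24, G = 877/36 at the point
E_x = 99/4, E_y = -11/4, F_x = 163/8, F_y = -205/12, G_x = -29/6, G_y = -464/9
EG - F^2 = 4597/144;  g^inv = (144/4597) * [[877/36, -319/24], [-319/24, 137/16]]
first-kind symbols [ij,l] = (1/2)(d_i g_jl + d_j g_il - d_l g_ij): [xx,x] = E_x/2 = 99/8, [xx,y] = F_x - E_y/2 = 87/4, [xy,x] = E_y/2 = -11/8, [xy,y] = G_x/2 = -29/12, [yy,x] = F_y - G_x/2 = -44/3, [yy,y] = G_y/2 = -232/9
Gamma^x_ij = (G*[ij,x] - F*[ij,y])/(EG - F^2), Gamma^y_ij = (E*[ij,y] - F*[ij,x])/(EG - F^2)
Gamma_xxx = 1782/4597, Gamma_xxy = -198/4597, Gamma_xyy = -2112/4597, Gamma_yxx = 3132/4597, Gamma_yxy = -348/4597, Gamma_yyy = -3712/4597
d^2x/dtau^2 = -(Gamma_xxx*(0)^2 + 2*Gamma_xxy*(0)*(1/8) + Gamma_xyy*(1/8)^2) = 33/4597
d^2y/dtau^2 = -(Gamma_yxx*(0)^2 + 2*Gamma_yxy*(0)*(1/8) + Gamma_yyy*(1/8)^2) = 58/4597

Answer: Gamma_xxx = 1782/4597, Gamma_xxy = -198/4597, Gamma_xyy = -2112/4597, Gamma_yxx = 3132/4597, Gamma_yxy = -348/4597, Gamma_yyy = -3712/4597; accelerations (d^2x/dtau^2, d^2y/dtau^2) = (33/4597, 58/4597)


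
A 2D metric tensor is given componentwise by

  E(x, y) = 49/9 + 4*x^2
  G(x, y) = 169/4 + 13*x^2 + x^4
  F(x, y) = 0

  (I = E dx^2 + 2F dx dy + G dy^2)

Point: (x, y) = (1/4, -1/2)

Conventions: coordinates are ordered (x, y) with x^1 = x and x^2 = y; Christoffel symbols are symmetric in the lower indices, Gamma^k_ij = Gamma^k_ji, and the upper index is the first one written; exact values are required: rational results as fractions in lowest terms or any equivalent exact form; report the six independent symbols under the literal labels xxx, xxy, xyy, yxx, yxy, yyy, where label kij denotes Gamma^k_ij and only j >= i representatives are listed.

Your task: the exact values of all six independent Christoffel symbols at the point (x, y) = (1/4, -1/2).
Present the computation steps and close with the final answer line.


E = 205/36, F = 0, G = 11025/256 at the point
E_x = 2, E_y = 0, F_x = 0, F_y = 0, G_x = 105/16, G_y = 0
EG - F^2 = 251125/1024;  g^inv = (1024/251125) * [[11025/256, 0], [0, 205/36]]
first-kind symbols [ij,l] = (1/2)(d_i g_jl + d_j g_il - d_l g_ij): [xx,x] = E_x/2 = 1, [xx,y] = F_x - E_y/2 = 0, [xy,x] = E_y/2 = 0, [xy,y] = G_x/2 = 105/32, [yy,x] = F_y - G_x/2 = -105/32, [yy,y] = G_y/2 = 0
Gamma^x_ij = (G*[ij,x] - F*[ij,y])/(EG - F^2), Gamma^y_ij = (E*[ij,y] - F*[ij,x])/(EG - F^2)

Answer: Gamma_xxx = 36/205, Gamma_xxy = 0, Gamma_xyy = -189/328, Gamma_yxx = 0, Gamma_yxy = 8/105, Gamma_yyy = 0


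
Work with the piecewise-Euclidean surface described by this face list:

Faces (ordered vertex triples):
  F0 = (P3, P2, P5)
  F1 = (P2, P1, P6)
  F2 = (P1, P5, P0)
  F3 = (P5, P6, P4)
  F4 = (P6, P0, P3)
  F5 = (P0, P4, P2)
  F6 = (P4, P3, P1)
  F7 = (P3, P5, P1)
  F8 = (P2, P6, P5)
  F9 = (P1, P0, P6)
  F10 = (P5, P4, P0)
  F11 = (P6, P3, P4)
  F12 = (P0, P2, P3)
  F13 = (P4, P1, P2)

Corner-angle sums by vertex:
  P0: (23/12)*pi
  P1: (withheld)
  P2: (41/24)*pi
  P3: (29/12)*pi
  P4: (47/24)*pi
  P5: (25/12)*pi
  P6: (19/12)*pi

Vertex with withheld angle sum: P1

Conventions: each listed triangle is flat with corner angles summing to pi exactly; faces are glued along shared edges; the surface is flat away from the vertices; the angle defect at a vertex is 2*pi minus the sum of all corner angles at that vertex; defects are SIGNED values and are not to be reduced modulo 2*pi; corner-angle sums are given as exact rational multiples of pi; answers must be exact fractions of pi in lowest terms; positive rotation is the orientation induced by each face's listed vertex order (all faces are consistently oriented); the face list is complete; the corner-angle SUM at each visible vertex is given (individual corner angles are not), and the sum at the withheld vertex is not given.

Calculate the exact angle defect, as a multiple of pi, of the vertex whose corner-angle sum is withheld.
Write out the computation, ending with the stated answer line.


V = 7, E = 21, F = 14; chi = V - E + F = 0
Gauss-Bonnet: total defect = 2*pi*chi = 0; visible defects sum to pi/3

Answer: defect(P1) = -pi/3


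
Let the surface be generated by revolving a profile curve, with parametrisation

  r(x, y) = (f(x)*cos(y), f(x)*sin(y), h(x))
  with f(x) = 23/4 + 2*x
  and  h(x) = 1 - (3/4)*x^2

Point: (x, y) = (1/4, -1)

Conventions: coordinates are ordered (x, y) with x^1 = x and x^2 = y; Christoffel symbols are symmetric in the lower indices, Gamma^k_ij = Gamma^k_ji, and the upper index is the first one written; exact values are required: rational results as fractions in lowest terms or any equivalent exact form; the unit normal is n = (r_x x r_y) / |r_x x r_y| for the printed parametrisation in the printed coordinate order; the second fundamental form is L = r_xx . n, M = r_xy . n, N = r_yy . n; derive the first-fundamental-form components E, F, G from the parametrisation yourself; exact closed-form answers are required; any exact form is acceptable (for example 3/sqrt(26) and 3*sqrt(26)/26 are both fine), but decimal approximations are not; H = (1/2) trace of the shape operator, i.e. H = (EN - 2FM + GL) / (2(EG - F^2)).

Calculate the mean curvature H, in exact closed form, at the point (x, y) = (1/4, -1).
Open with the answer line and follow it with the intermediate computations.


Answer: H = -4158*sqrt(265)/351125

f = 25/4, f' = 2, f'' = 0, h' = -3/8, h'' = -3/2
E = 265/64, F = 0, G = 625/16; answer radicand W^2 = 265/64
unnormalised second-form numerators: l = -3, m = 0, n = -75/32; L = l/sqrt(265/64), and similarly M = m/sqrt(W^2), N = n/sqrt(W^2)
H = (E*n - 2*F*m + G*l) / (2*(EG - F^2)*sqrt(W^2)); E*n - 2*F*m + G*l = -259875/2048, EG - F^2 = 165625/1024, so H = (-2079/5300)/sqrt(265/64)


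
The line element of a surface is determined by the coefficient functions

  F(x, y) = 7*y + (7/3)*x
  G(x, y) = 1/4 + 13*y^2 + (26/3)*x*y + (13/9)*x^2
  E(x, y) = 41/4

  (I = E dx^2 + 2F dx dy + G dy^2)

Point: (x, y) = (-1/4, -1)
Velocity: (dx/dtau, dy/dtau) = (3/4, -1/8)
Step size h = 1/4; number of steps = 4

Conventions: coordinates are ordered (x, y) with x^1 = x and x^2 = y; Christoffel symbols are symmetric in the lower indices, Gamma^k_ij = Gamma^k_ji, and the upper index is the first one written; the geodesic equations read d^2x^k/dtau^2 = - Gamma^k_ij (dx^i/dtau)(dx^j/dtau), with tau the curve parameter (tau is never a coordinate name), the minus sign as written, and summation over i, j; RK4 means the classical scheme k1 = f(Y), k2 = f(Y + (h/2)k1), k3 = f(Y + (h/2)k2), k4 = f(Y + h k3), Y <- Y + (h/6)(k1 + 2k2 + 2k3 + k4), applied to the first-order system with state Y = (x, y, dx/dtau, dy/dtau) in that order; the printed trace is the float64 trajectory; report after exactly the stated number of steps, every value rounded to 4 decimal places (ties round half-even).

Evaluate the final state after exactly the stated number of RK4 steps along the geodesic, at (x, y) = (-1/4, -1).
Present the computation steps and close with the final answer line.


f(Y) = (dx/dtau, dy/dtau, -Gamma^x_ij Y'^i Y'^j, -Gamma^y_ij Y'^i Y'^j) with the Gammas evaluated at the stage position; h = 0.250000; intermediate values shown to 6 dp
step 0: x = -0.2500, y = -1.0000, dx/dtau = 0.7500, dy/dtau = -0.1250
step 1:
  k1: at (x, y) = (-0.250000, -1.000000), (dx/dtau, dy/dtau) = (0.750000, -0.125000); Gamma_xxx = 0.174434, Gamma_xxy = -0.350944, Gamma_xyy = 0.734888, Gamma_yxx = 0.235773, Gamma_yxy = -0.474353, Gamma_yyy = -0.548814; k1 = (0.750000, -0.125000, -0.175404, -0.212989)
  k2: at (x, y) = (-0.156250, -1.015625), (dx/dtau, dy/dtau) = (0.728075, -0.151624); Gamma_xxx = 0.176855, Gamma_xxy = -0.350683, Gamma_xyy = 0.724843, Gamma_yxx = 0.242544, Gamma_yxy = -0.480937, Gamma_yyy = -0.561563; k2 = (0.728075, -0.151624, -0.187840, -0.221845)
  k3: at (x, y) = (-0.158991, -1.018953), (dx/dtau, dy/dtau) = (0.726520, -0.152731); Gamma_xxx = 0.176191, Gamma_xxy = -0.350755, Gamma_xyy = 0.727568, Gamma_yxx = 0.240678, Gamma_yxy = -0.479132, Gamma_yyy = -0.558068; k3 = (0.726520, -0.152731, -0.187812, -0.220350)
  k4: at (x, y) = (-0.068370, -1.038183), (dx/dtau, dy/dtau) = (0.703047, -0.180088); Gamma_xxx = 0.177919, Gamma_xxy = -0.350567, Gamma_xyy = 0.720518, Gamma_yxx = 0.245552, Gamma_yxy = -0.483830, Gamma_yyy = -0.567167; k4 = (0.703047, -0.180088, -0.200079, -0.225492)
  Y <- Y + (h/6)(k1 + 2k2 + 2k3 + k4): x = -0.0682, y = -1.0381, dx/dtau = 0.7031, dy/dtau = -0.1801
step 2:
  k1: at (x, y) = (-0.068240, -1.038075), (dx/dtau, dy/dtau) = (0.703051, -0.180120); Gamma_xxx = 0.177943, Gamma_xxy = -0.350565, Gamma_xyy = 0.720421, Gamma_yxx = 0.245620, Gamma_yxy = -0.483895, Gamma_yyy = -0.567293; k1 = (0.703051, -0.180120, -0.200112, -0.225555)
  k2: at (x, y) = (0.019641, -1.060590), (dx/dtau, dy/dtau) = (0.678037, -0.208314); Gamma_xxx = 0.179026, Gamma_xxy = -0.350446, Gamma_xyy = 0.716072, Gamma_yxx = 0.248705, Gamma_yxy = -0.486842, Gamma_yyy = -0.573002; k2 = (0.678037, -0.208314, -0.212375, -0.227000)
  k3: at (x, y) = (0.016514, -1.064114), (dx/dtau, dy/dtau) = (0.676504, -0.208495); Gamma_xxx = 0.178295, Gamma_xxy = -0.350526, Gamma_xyy = 0.719001, Gamma_yxx = 0.246621, Gamma_yxy = -0.484853, Gamma_yyy = -0.569149; k3 = (0.676504, -0.208495, -0.211735, -0.224901)
  k4: at (x, y) = (0.100886, -1.090198), (dx/dtau, dy/dtau) = (0.650117, -0.236345); Gamma_xxx = 0.178621, Gamma_xxy = -0.350490, Gamma_xyy = 0.717693, Gamma_yxx = 0.247548, Gamma_yxy = -0.485740, Gamma_yyy = -0.570866; k4 = (0.650117, -0.236345, -0.223291, -0.222008)
  Y <- Y + (h/6)(k1 + 2k2 + 2k3 + k4): x = 0.1010, y = -1.0902, dx/dtau = 0.6501, dy/dtau = -0.2364
step 3:
  k1: at (x, y) = (0.101020, -1.090162), (dx/dtau, dy/dtau) = (0.650066, -0.236427); Gamma_xxx = 0.178634, Gamma_xxy = -0.350489, Gamma_xyy = 0.717641, Gamma_yxx = 0.247586, Gamma_yxy = -0.485775, Gamma_yyy = -0.570935; k1 = (0.650066, -0.236427, -0.223338, -0.222033)
  k2: at (x, y) = (0.182278, -1.119715), (dx/dtau, dy/dtau) = (0.622149, -0.264181); Gamma_xxx = 0.178240, Gamma_xxy = -0.350532, Gamma_xyy = 0.719223, Gamma_yxx = 0.246464, Gamma_yxy = -0.484703, Gamma_yyy = -0.568858; k2 = (0.622149, -0.264181, -0.234414, -0.215029)
  k3: at (x, y) = (0.178789, -1.123184), (dx/dtau, dy/dtau) = (0.620765, -0.263305); Gamma_xxx = 0.177504, Gamma_xxy = -0.350613, Gamma_xyy = 0.722197, Gamma_yxx = 0.244377, Gamma_yxy = -0.482703, Gamma_yyy = -0.564983; k3 = (0.620765, -0.263305, -0.233086, -0.212797)
  k4: at (x, y) = (0.256211, -1.155988), (dx/dtau, dy/dtau) = (0.591795, -0.289626); Gamma_xxx = 0.176404, Gamma_xxy = -0.350732, Gamma_xyy = 0.726690, Gamma_yxx = 0.241276, Gamma_yxy = -0.479712, Gamma_yyy = -0.559191; k4 = (0.591795, -0.289626, -0.242968, -0.202038)
  Y <- Y + (h/6)(k1 + 2k2 + 2k3 + k4): x = 0.2563, y = -1.1560, dx/dtau = 0.5917, dy/dtau = -0.2897
step 4:
  k1: at (x, y) = (0.256341, -1.156038), (dx/dtau, dy/dtau) = (0.591679, -0.289748); Gamma_xxx = 0.176403, Gamma_xxy = -0.350732, Gamma_xyy = 0.726694, Gamma_yxx = 0.241273, Gamma_yxy = -0.479709, Gamma_yyy = -0.559185; k1 = (0.591679, -0.289748, -0.243022, -0.202001)
  k2: at (x, y) = (0.330300, -1.192256), (dx/dtau, dy/dtau) = (0.561301, -0.314998); Gamma_xxx = 0.174614, Gamma_xxy = -0.350925, Gamma_xyy = 0.734131, Gamma_yxx = 0.236274, Gamma_yxy = -0.474843, Gamma_yyy = -0.549763; k2 = (0.561301, -0.314998, -0.251950, -0.187803)
  k3: at (x, y) = (0.326503, -1.195412), (dx/dtau, dy/dtau) = (0.560185, -0.313224); Gamma_xxx = 0.173939, Gamma_xxy = -0.350997, Gamma_xyy = 0.736976, Gamma_yxx = 0.234403, Gamma_yxy = -0.473008, Gamma_yyy = -0.546210; k3 = (0.560185, -0.313224, -0.250062, -0.185960)
  k4: at (x, y) = (0.396387, -1.234343), (dx/dtau, dy/dtau) = (0.529163, -0.336238); Gamma_xxx = 0.171593, Gamma_xxy = -0.351246, Gamma_xyy = 0.747051, Gamma_yxx = 0.227960, Gamma_yxy = -0.466628, Gamma_yyy = -0.533859; k4 = (0.529163, -0.336238, -0.257498, -0.169525)
  Y <- Y + (h/6)(k1 + 2k2 + 2k3 + k4): x = 0.3965, y = -1.2345, dx/dtau = 0.5290, dy/dtau = -0.3364

Answer: x = 0.3965, y = -1.2345, dx/dtau = 0.5290, dy/dtau = -0.3364


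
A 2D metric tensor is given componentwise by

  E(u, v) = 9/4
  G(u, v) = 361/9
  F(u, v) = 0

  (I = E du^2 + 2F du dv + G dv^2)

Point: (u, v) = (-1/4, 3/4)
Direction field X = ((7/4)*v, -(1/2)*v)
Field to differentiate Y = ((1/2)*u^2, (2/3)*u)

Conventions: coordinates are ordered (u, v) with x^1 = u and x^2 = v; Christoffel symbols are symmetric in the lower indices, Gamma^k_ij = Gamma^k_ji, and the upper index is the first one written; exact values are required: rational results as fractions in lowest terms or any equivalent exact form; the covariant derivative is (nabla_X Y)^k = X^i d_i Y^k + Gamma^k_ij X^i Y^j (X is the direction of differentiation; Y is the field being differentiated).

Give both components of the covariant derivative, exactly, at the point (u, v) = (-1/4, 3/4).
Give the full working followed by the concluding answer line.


E = 9/4, F = 0, G = 361/9 at the point
E_u = 0, E_v = 0, F_u = 0, F_v = 0, G_u = 0, G_v = 0
EG - F^2 = 361/4;  g^inv = (4/361) * [[361/9, 0], [0, 9/4]]
first-kind symbols [ij,l] = (1/2)(d_i g_jl + d_j g_il - d_l g_ij): [uu,u] = E_u/2 = 0, [uu,v] = F_u - E_v/2 = 0, [uv,u] = E_v/2 = 0, [uv,v] = G_u/2 = 0, [vv,u] = F_v - G_u/2 = 0, [vv,v] = G_v/2 = 0
Gamma^u_ij = (G*[ij,u] - F*[ij,v])/(EG - F^2), Gamma^v_ij = (E*[ij,v] - F*[ij,u])/(EG - F^2)
Gamma_uuu = 0, Gamma_uuv = 0, Gamma_uvv = 0, Gamma_vuu = 0, Gamma_vuv = 0, Gamma_vvv = 0
X = (21/16, -3/8), Y = (1/32, -1/6) at the point

Answer: (nabla_X Y)^u = -21/64, (nabla_X Y)^v = 7/8


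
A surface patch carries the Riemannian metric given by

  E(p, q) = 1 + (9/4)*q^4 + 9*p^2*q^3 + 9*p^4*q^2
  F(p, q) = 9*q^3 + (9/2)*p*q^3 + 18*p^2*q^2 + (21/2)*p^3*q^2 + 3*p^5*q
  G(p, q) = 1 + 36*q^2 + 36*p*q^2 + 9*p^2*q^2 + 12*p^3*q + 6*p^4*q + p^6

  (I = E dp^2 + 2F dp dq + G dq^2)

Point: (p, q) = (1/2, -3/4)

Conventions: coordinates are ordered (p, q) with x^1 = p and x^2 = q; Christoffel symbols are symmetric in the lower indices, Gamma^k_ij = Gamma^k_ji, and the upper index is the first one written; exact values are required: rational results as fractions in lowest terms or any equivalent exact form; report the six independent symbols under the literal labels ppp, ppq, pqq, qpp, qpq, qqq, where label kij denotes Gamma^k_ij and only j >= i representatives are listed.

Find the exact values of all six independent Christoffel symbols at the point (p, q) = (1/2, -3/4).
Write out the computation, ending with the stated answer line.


E = 1105/1024, F = -99/64, G = 125/4 at the point
E_p = -81/64, E_q = -27/32, F_p = 765/64, F_q = 663/64, G_p = 33/2, G_q = -165/2
EG - F^2 = 32081/1024;  g^inv = (1024/32081) * [[125/4, 99/64], [99/64, 1105/1024]]
first-kind symbols [ij,l] = (1/2)(d_i g_jl + d_j g_il - d_l g_ij): [pp,p] = E_p/2 = -81/128, [pp,q] = F_p - E_q/2 = 99/8, [pq,p] = E_q/2 = -27/64, [pq,q] = G_p/2 = 33/4, [qq,p] = F_q - G_p/2 = 135/64, [qq,q] = G_q/2 = -165/4
Gamma^p_ij = (G*[ij,p] - F*[ij,q])/(EG - F^2), Gamma^q_ij = (E*[ij,q] - F*[ij,p])/(EG - F^2)

Answer: Gamma_ppp = -648/32081, Gamma_ppq = -432/32081, Gamma_pqq = 2160/32081, Gamma_qpp = 12672/32081, Gamma_qpq = 8448/32081, Gamma_qqq = -42240/32081


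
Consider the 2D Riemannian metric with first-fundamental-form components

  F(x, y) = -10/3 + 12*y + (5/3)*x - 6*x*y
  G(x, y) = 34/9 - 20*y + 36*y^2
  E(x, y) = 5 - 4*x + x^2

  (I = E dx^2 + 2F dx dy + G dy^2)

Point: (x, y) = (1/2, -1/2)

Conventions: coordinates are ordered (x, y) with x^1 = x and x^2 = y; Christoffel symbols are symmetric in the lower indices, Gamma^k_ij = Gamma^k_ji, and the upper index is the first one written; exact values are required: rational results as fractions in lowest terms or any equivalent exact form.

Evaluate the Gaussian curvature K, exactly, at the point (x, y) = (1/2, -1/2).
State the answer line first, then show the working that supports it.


Answer: K = -7776/811801

E = 13/4, F = -7, G = 205/9, EG - F^2 = 901/36 at the point
E_x = -3, E_y = 0, F_x = 14/3, F_y = 9, G_x = 0, G_y = -56
E_yy = 0, F_xy = -6, G_xx = 0
K follows from Brioschi's formula, (det M1 - det M2)/(EG - F^2)^2.
M1 = [[-E_yy/2 + F_xy - G_xx/2, E_x/2, F_x - E_y/2], [F_y - G_x/2, E, F], [G_y/2, F, G]] = [[-6, -3/2, 14/3], [9, 13/4, -7], [-28, -7, 205/9]]; det M1 = -6
M2 = [[0, E_y/2, G_x/2], [E_y/2, E, F], [G_x/2, F, G]] = [[0, 0, 0], [0, 13/4, -7], [0, -7, 205/9]]; det M2 = 0
det M1 - det M2 = -6; K = -6 / (901/36)^2 = -7776/811801


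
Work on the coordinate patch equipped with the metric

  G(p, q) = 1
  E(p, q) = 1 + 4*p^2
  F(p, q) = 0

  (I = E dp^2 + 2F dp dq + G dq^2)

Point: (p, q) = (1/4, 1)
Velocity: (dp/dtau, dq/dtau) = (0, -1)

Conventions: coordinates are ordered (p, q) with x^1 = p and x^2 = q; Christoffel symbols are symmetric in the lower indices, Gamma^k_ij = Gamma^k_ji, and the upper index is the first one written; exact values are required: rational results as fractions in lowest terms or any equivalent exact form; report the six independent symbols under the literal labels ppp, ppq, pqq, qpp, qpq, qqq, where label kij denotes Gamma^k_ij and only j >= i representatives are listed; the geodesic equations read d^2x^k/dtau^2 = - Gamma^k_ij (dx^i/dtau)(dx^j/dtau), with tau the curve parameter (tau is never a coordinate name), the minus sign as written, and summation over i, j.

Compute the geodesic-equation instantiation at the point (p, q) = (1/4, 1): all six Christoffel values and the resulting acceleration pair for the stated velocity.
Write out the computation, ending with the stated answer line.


E = 5/4, F = 0, G = 1 at the point
E_p = 2, E_q = 0, F_p = 0, F_q = 0, G_p = 0, G_q = 0
EG - F^2 = 5/4;  g^inv = (4/5) * [[1, 0], [0, 5/4]]
first-kind symbols [ij,l] = (1/2)(d_i g_jl + d_j g_il - d_l g_ij): [pp,p] = E_p/2 = 1, [pp,q] = F_p - E_q/2 = 0, [pq,p] = E_q/2 = 0, [pq,q] = G_p/2 = 0, [qq,p] = F_q - G_p/2 = 0, [qq,q] = G_q/2 = 0
Gamma^p_ij = (G*[ij,p] - F*[ij,q])/(EG - F^2), Gamma^q_ij = (E*[ij,q] - F*[ij,p])/(EG - F^2)
Gamma_ppp = 4/5, Gamma_ppq = 0, Gamma_pqq = 0, Gamma_qpp = 0, Gamma_qpq = 0, Gamma_qqq = 0
d^2p/dtau^2 = -(Gamma_ppp*(0)^2 + 2*Gamma_ppq*(0)*(-1) + Gamma_pqq*(-1)^2) = 0
d^2q/dtau^2 = -(Gamma_qpp*(0)^2 + 2*Gamma_qpq*(0)*(-1) + Gamma_qqq*(-1)^2) = 0

Answer: Gamma_ppp = 4/5, Gamma_ppq = 0, Gamma_pqq = 0, Gamma_qpp = 0, Gamma_qpq = 0, Gamma_qqq = 0; accelerations (d^2p/dtau^2, d^2q/dtau^2) = (0, 0)


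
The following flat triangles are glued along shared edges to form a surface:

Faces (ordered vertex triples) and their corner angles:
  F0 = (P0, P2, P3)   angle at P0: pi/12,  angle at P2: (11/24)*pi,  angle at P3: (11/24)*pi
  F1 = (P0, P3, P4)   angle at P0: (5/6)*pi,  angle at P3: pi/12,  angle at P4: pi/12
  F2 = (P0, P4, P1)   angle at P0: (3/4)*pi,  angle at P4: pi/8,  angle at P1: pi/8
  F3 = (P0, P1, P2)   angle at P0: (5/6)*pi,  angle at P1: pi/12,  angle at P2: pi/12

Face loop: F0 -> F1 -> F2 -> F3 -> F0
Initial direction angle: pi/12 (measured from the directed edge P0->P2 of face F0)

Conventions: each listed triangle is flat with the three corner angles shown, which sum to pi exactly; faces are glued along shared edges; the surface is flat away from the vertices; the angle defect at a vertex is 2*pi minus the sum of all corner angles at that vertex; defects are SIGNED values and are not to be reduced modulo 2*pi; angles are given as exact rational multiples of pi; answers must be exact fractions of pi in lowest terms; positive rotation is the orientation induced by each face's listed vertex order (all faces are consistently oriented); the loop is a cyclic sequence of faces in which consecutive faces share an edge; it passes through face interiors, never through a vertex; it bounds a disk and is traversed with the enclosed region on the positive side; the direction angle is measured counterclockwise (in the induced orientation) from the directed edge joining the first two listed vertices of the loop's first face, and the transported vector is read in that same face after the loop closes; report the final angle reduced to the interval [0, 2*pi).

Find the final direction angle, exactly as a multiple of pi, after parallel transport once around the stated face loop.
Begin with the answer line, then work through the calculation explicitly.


Answer: final direction angle = (19/12)*pi

enclosed vertex P0: corner angles sum to (5/2)*pi, defect = 2*pi - (5/2)*pi = -pi/2
holonomy = initial angle + sum of enclosed defects (mod 2*pi), positive in the induced orientation
final angle = pi/12 - pi/2 = (19/12)*pi (mod 2*pi)


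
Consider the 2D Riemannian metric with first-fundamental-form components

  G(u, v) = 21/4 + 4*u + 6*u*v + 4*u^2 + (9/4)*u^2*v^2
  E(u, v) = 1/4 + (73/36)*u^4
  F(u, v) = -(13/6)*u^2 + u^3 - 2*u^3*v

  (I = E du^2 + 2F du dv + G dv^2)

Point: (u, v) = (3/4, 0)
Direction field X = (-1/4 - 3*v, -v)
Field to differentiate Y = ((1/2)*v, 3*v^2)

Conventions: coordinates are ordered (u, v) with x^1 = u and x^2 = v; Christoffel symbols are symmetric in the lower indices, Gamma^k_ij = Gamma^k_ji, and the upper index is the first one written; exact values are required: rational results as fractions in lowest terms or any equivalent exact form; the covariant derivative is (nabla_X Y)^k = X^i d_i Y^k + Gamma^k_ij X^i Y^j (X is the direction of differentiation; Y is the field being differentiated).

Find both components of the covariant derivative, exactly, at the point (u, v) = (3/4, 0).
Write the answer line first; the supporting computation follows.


Answer: (nabla_X Y)^u = 0, (nabla_X Y)^v = 0

E = 913/1024, F = -51/64, G = 21/2 at the point
E_u = 219/64, E_v = 0, F_u = -25/16, F_v = -27/32, G_u = 10, G_v = 9/2
EG - F^2 = 35745/4096;  g^inv = (4096/35745) * [[21/2, 51/64], [51/64, 913/1024]]
first-kind symbols [ij,l] = (1/2)(d_i g_jl + d_j g_il - d_l g_ij): [uu,u] = E_u/2 = 219/128, [uu,v] = F_u - E_v/2 = -25/16, [uv,u] = E_v/2 = 0, [uv,v] = G_u/2 = 5, [vv,u] = F_v - G_u/2 = -187/32, [vv,v] = G_v/2 = 9/4
Gamma^u_ij = (G*[ij,u] - F*[ij,v])/(EG - F^2), Gamma^v_ij = (E*[ij,v] - F*[ij,u])/(EG - F^2)
Gamma_uuu = 22828/11915, Gamma_uuv = 1088/2383, Gamma_uvv = -81328/11915, Gamma_vuu = -487/142980, Gamma_vuv = 3652/7149, Gamma_vvv = -3619/11915
X = (-1/4, 0), Y = (0, 0) at the point


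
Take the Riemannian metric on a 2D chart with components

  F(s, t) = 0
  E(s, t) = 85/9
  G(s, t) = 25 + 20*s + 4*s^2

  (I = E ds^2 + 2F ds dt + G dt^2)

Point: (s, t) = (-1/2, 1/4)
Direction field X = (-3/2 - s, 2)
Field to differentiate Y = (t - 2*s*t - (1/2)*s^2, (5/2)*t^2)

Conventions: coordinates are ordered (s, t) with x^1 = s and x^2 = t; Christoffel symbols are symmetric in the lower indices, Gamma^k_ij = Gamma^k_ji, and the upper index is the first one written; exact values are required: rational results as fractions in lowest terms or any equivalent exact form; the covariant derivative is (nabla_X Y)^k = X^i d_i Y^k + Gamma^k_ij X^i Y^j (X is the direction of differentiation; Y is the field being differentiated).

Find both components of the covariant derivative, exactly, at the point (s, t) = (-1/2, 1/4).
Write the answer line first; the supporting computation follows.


Answer: (nabla_X Y)^s = 127/34, (nabla_X Y)^t = 179/64

E = 85/9, F = 0, G = 16 at the point
E_s = 0, E_t = 0, F_s = 0, F_t = 0, G_s = 16, G_t = 0
EG - F^2 = 1360/9;  g^inv = (9/1360) * [[16, 0], [0, 85/9]]
first-kind symbols [ij,l] = (1/2)(d_i g_jl + d_j g_il - d_l g_ij): [ss,s] = E_s/2 = 0, [ss,t] = F_s - E_t/2 = 0, [st,s] = E_t/2 = 0, [st,t] = G_s/2 = 8, [tt,s] = F_t - G_s/2 = -8, [tt,t] = G_t/2 = 0
Gamma^s_ij = (G*[ij,s] - F*[ij,t])/(EG - F^2), Gamma^t_ij = (E*[ij,t] - F*[ij,s])/(EG - F^2)
Gamma_sss = 0, Gamma_sst = 0, Gamma_stt = -72/85, Gamma_tss = 0, Gamma_tst = 1/2, Gamma_ttt = 0
X = (-1, 2), Y = (3/8, 5/32) at the point


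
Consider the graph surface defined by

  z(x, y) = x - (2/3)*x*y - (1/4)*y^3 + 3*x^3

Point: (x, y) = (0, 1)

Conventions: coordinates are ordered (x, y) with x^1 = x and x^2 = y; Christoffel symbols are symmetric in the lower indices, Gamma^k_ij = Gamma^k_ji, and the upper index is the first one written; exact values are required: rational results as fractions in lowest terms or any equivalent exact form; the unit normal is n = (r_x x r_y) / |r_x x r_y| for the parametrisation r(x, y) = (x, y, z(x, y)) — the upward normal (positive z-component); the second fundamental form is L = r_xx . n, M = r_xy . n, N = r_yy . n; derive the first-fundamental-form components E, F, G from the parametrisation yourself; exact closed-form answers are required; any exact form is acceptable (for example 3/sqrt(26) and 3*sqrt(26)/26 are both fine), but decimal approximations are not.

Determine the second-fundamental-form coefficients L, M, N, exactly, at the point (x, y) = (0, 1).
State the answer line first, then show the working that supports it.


Answer: L = 0, M = -8*sqrt(241)/241, N = -18*sqrt(241)/241

z_x = 1/3, z_y = -3/4, z_xx = 0, z_xy = -2/3, z_yy = -3/2
E = 10/9, F = -1/4, G = 25/16; answer radicand W^2 = 241/144
unnormalised second-form numerators: l = 0, m = -2/3, n = -3/2; L = l/sqrt(241/144), and similarly M = m/sqrt(W^2), N = n/sqrt(W^2)


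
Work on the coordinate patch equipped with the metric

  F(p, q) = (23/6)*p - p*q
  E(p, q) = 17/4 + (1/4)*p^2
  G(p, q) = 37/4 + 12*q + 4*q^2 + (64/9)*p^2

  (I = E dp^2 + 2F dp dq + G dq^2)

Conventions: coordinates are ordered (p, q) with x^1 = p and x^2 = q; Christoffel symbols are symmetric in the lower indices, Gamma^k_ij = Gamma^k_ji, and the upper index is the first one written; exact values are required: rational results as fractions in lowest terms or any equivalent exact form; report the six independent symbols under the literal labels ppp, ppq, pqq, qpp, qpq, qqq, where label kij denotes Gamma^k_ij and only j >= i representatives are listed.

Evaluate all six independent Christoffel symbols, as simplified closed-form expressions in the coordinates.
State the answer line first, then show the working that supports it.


Answer: Gamma_ppp = (256*p^3 + 1536*p*q - 1783*p)/(256*p^4 + 1536*p^2*q + 2569*p^2 + 2448*q^2 + 7344*q + 5661), Gamma_ppq = (3072*p^2*q - 11776*p^2)/(768*p^4 + 4608*p^2*q + 7707*p^2 + 7344*q^2 + 22032*q + 16983), Gamma_pqq = (-74752*p^3 - 36864*p*q^2 - 138240*p*q - 127044*p)/(2304*p^4 + 13824*p^2*q + 23121*p^2 + 22032*q^2 + 66096*q + 50949), Gamma_qpp = (2346 - 612*q)/(256*p^4 + 1536*p^2*q + 2569*p^2 + 2448*q^2 + 7344*q + 5661), Gamma_qpq = (256*p^3 + 4352*p)/(256*p^4 + 1536*p^2*q + 2569*p^2 + 2448*q^2 + 7344*q + 5661), Gamma_qqq = (-3072*p^2*q + 14080*p^2 + 7344*q + 11016)/(768*p^4 + 4608*p^2*q + 7707*p^2 + 7344*q^2 + 22032*q + 16983)

E = 17/4 + (1/4)*p^2; F = (23/6)*p - p*q; G = 37/4 + 12*q + 4*q^2 + (64/9)*p^2
Gamma^k_ij = (1/2) g^{kl} (d_i g_jl + d_j g_il - d_l g_ij), with g^inv = (1/(EG-F^2)) [[G, -F], [-F, E]]
first partials: E_p = (1/2)*p, E_q = 0, F_p = 23/6 - q, F_q = -p, G_p = (128/9)*p, G_q = 12 + 8*q
D = EG - F^2 = 629/16 + 51*q + 17*q^2 + (2569/144)*p^2 + (32/3)*p^2*q + (16/9)*p^4
expanded: Gamma^p_pp = (G E_p - 2F F_p + F E_q)/(2D), Gamma^p_pq = (G E_q - F G_p)/(2D), Gamma^p_qq = (2G F_q - G G_p - F G_q)/(2D), Gamma^q_pp = (2E F_p - E E_q - F E_p)/(2D), Gamma^q_pq = (E G_p - F E_q)/(2D), Gamma^q_qq = (E G_q - 2F F_q + F G_p)/(2D); substitute and cancel common factors


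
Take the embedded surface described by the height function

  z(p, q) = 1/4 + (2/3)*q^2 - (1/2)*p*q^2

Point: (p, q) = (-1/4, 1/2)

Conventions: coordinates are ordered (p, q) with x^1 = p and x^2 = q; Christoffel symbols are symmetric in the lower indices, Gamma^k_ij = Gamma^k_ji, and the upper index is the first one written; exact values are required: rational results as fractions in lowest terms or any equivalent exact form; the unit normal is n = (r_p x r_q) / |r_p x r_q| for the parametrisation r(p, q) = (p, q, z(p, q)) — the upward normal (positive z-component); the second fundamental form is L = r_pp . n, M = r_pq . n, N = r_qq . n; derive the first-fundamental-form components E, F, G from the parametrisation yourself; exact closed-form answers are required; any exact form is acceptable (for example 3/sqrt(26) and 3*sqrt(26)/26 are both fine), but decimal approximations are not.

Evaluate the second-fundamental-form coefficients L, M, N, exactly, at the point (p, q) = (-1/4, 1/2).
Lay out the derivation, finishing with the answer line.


z_p = -1/8, z_q = 19/24, z_pp = 0, z_pq = -1/2, z_qq = 19/12
E = 65/64, F = -19/192, G = 937/576; answer radicand W^2 = 473/288
unnormalised second-form numerators: l = 0, m = -1/2, n = 19/12; L = l/sqrt(473/288), and similarly M = m/sqrt(W^2), N = n/sqrt(W^2)

Answer: L = 0, M = -6*sqrt(946)/473, N = 19*sqrt(946)/473


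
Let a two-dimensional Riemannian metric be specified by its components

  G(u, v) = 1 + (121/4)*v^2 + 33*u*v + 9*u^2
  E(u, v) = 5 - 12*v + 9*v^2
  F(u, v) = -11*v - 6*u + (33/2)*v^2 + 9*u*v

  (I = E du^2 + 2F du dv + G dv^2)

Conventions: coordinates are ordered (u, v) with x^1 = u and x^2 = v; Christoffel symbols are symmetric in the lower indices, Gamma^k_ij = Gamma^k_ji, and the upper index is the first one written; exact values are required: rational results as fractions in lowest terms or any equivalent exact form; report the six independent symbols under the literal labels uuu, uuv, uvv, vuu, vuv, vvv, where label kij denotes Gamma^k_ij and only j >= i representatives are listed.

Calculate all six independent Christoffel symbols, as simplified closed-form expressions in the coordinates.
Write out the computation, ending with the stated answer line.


E = 5 - 12*v + 9*v^2; F = -11*v - 6*u + (33/2)*v^2 + 9*u*v; G = 1 + (121/4)*v^2 + 33*u*v + 9*u^2
Gamma^k_ij = (1/2) g^{kl} (d_i g_jl + d_j g_il - d_l g_ij), with g^inv = (1/(EG-F^2)) [[G, -F], [-F, E]]
first partials: E_u = 0, E_v = -12 + 18*v, F_u = -6 + 9*v, F_v = -11 + 33*v + 9*u, G_u = 33*v + 18*u, G_v = (121/2)*v + 33*u
D = EG - F^2 = 5 - 12*v + (157/4)*v^2 + 33*u*v + 9*u^2
expanded: Gamma^u_uu = (G E_u - 2F F_u + F E_v)/(2D), Gamma^u_uv = (G E_v - F G_u)/(2D), Gamma^u_vv = (2G F_v - G G_u - F G_v)/(2D), Gamma^v_uu = (2E F_u - E E_v - F E_u)/(2D), Gamma^v_uv = (E G_u - F E_v)/(2D), Gamma^v_vv = (E G_v - 2F F_v + F G_u)/(2D); substitute and cancel common factors

Answer: Gamma_uuu = 0, Gamma_uuv = (36*v - 24)/(36*u^2 + 132*u*v + 157*v^2 - 48*v + 20), Gamma_uvv = (66*v - 44)/(36*u^2 + 132*u*v + 157*v^2 - 48*v + 20), Gamma_vuu = 0, Gamma_vuv = (36*u + 66*v)/(36*u^2 + 132*u*v + 157*v^2 - 48*v + 20), Gamma_vvv = (66*u + 121*v)/(36*u^2 + 132*u*v + 157*v^2 - 48*v + 20)


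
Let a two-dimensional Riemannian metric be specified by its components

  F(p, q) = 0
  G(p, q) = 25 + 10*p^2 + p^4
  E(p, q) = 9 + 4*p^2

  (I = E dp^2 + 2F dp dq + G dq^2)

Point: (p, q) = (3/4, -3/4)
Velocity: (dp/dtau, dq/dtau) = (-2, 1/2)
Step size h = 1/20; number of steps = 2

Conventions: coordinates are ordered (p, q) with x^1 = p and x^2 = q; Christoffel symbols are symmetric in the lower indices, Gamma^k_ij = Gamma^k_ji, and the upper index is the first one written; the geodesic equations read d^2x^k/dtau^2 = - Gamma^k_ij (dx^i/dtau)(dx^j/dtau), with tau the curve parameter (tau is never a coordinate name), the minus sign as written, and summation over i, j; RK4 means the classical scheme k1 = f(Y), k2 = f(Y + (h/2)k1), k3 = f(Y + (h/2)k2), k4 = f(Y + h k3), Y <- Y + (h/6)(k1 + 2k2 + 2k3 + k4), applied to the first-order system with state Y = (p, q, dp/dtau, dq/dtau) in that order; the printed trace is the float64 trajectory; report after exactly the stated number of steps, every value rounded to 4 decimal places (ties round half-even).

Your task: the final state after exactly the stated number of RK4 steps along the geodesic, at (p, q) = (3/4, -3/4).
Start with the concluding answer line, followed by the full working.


Answer: p = 0.5458, q = -0.6974, dp/dtau = -2.0827, dq/dtau = 0.5512

f(Y) = (dp/dtau, dq/dtau, -Gamma^p_ij Y'^i Y'^j, -Gamma^q_ij Y'^i Y'^j) with the Gammas evaluated at the stage position; h = 0.050000; intermediate values shown to 6 dp
step 0: p = 0.7500, q = -0.7500, dp/dtau = -2.0000, dq/dtau = 0.5000
step 1:
  k1: at (p, q) = (0.750000, -0.750000), (dp/dtau, dq/dtau) = (-2.000000, 0.500000); Gamma_ppp = 0.266667, Gamma_ppq = 0.000000, Gamma_pqq = -0.741667, Gamma_qpp = 0.000000, Gamma_qpq = 0.269663, Gamma_qqq = 0.000000; k1 = (-2.000000, 0.500000, -0.881250, 0.539326)
  k2: at (p, q) = (0.700000, -0.737500), (dp/dtau, dq/dtau) = (-2.022031, 0.513483); Gamma_ppp = 0.255474, Gamma_ppq = 0.000000, Gamma_pqq = -0.701277, Gamma_qpp = 0.000000, Gamma_qpq = 0.255009, Gamma_qqq = 0.000000; k2 = (-2.022031, 0.513483, -0.859633, 0.529541)
  k3: at (p, q) = (0.699449, -0.737163), (dp/dtau, dq/dtau) = (-2.021491, 0.513239); Gamma_ppp = 0.255345, Gamma_ppq = 0.000000, Gamma_pqq = -0.700824, Gamma_qpp = 0.000000, Gamma_qpq = 0.254844, Gamma_qqq = 0.000000; k3 = (-2.021491, 0.513239, -0.858843, 0.528805)
  k4: at (p, q) = (0.648925, -0.724338), (dp/dtau, dq/dtau) = (-2.042942, 0.526440); Gamma_ppp = 0.242943, Gamma_ppq = 0.000000, Gamma_pqq = -0.658509, Gamma_qpp = 0.000000, Gamma_qpq = 0.239407, Gamma_qqq = 0.000000; k4 = (-2.042942, 0.526440, -0.831450, 0.514958)
  Y <- Y + (h/6)(k1 + 2k2 + 2k3 + k4): p = 0.6489, q = -0.7243, dp/dtau = -2.0429, dq/dtau = 0.5264
step 2:
  k1: at (p, q) = (0.648917, -0.724334), (dp/dtau, dq/dtau) = (-2.042914, 0.526425); Gamma_ppp = 0.242941, Gamma_ppq = 0.000000, Gamma_pqq = -0.658502, Gamma_qpp = 0.000000, Gamma_qpq = 0.239404, Gamma_qqq = 0.000000; k1 = (-2.042914, 0.526425, -0.831426, 0.514930)
  k2: at (p, q) = (0.597844, -0.711174), (dp/dtau, dq/dtau) = (-2.063699, 0.539298); Gamma_ppp = 0.229286, Gamma_ppq = 0.000000, Gamma_pqq = -0.614190, Gamma_qpp = 0.000000, Gamma_qpq = 0.223184, Gamma_qqq = 0.000000; k2 = (-2.063699, 0.539298, -0.797863, 0.496784)
  k3: at (p, q) = (0.597324, -0.710852), (dp/dtau, dq/dtau) = (-2.062860, 0.538844); Gamma_ppp = 0.229141, Gamma_ppq = 0.000000, Gamma_pqq = -0.613731, Gamma_qpp = 0.000000, Gamma_qpq = 0.223015, Gamma_qqq = 0.000000; k3 = (-2.062860, 0.538844, -0.796887, 0.495791)
  k4: at (p, q) = (0.545774, -0.697392), (dp/dtau, dq/dtau) = (-2.082758, 0.551214); Gamma_ppp = 0.214208, Gamma_ppq = 0.000000, Gamma_pqq = -0.567423, Gamma_qpp = 0.000000, Gamma_qpq = 0.206035, Gamma_qqq = 0.000000; k4 = (-2.082758, 0.551214, -0.756804, 0.473076)
  Y <- Y + (h/6)(k1 + 2k2 + 2k3 + k4): p = 0.5458, q = -0.6974, dp/dtau = -2.0827, dq/dtau = 0.5512
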